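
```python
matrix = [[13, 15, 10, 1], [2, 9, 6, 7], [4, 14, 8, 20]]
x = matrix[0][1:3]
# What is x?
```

matrix[0] = [13, 15, 10, 1]. matrix[0] has length 4. The slice matrix[0][1:3] selects indices [1, 2] (1->15, 2->10), giving [15, 10].

[15, 10]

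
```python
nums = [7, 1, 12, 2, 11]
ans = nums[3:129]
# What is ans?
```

nums has length 5. The slice nums[3:129] selects indices [3, 4] (3->2, 4->11), giving [2, 11].

[2, 11]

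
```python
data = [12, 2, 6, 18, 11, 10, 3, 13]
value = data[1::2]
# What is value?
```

data has length 8. The slice data[1::2] selects indices [1, 3, 5, 7] (1->2, 3->18, 5->10, 7->13), giving [2, 18, 10, 13].

[2, 18, 10, 13]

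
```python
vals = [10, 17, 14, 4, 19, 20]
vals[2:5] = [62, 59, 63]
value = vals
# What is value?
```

vals starts as [10, 17, 14, 4, 19, 20] (length 6). The slice vals[2:5] covers indices [2, 3, 4] with values [14, 4, 19]. Replacing that slice with [62, 59, 63] (same length) produces [10, 17, 62, 59, 63, 20].

[10, 17, 62, 59, 63, 20]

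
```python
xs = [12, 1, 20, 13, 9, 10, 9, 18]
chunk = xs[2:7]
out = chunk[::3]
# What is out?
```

xs has length 8. The slice xs[2:7] selects indices [2, 3, 4, 5, 6] (2->20, 3->13, 4->9, 5->10, 6->9), giving [20, 13, 9, 10, 9]. So chunk = [20, 13, 9, 10, 9]. chunk has length 5. The slice chunk[::3] selects indices [0, 3] (0->20, 3->10), giving [20, 10].

[20, 10]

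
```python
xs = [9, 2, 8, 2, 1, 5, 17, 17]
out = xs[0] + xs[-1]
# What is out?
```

xs has length 8. xs[0] = 9.
xs has length 8. Negative index -1 maps to positive index 8 + (-1) = 7. xs[7] = 17.
Sum: 9 + 17 = 26.

26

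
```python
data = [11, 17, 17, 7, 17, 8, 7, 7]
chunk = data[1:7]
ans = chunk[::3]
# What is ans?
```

data has length 8. The slice data[1:7] selects indices [1, 2, 3, 4, 5, 6] (1->17, 2->17, 3->7, 4->17, 5->8, 6->7), giving [17, 17, 7, 17, 8, 7]. So chunk = [17, 17, 7, 17, 8, 7]. chunk has length 6. The slice chunk[::3] selects indices [0, 3] (0->17, 3->17), giving [17, 17].

[17, 17]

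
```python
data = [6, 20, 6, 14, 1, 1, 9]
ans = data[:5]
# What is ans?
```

data has length 7. The slice data[:5] selects indices [0, 1, 2, 3, 4] (0->6, 1->20, 2->6, 3->14, 4->1), giving [6, 20, 6, 14, 1].

[6, 20, 6, 14, 1]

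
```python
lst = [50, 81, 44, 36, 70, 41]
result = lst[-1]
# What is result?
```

lst has length 6. Negative index -1 maps to positive index 6 + (-1) = 5. lst[5] = 41.

41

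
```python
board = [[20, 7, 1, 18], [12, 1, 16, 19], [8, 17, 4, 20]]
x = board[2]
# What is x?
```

board has 3 rows. Row 2 is [8, 17, 4, 20].

[8, 17, 4, 20]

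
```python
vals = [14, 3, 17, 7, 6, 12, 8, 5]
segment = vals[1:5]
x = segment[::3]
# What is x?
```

vals has length 8. The slice vals[1:5] selects indices [1, 2, 3, 4] (1->3, 2->17, 3->7, 4->6), giving [3, 17, 7, 6]. So segment = [3, 17, 7, 6]. segment has length 4. The slice segment[::3] selects indices [0, 3] (0->3, 3->6), giving [3, 6].

[3, 6]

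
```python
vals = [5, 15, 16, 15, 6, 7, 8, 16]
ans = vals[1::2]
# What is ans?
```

vals has length 8. The slice vals[1::2] selects indices [1, 3, 5, 7] (1->15, 3->15, 5->7, 7->16), giving [15, 15, 7, 16].

[15, 15, 7, 16]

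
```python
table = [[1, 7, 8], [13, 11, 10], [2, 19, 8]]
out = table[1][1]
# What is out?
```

table[1] = [13, 11, 10]. Taking column 1 of that row yields 11.

11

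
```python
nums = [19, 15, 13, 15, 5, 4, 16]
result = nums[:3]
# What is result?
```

nums has length 7. The slice nums[:3] selects indices [0, 1, 2] (0->19, 1->15, 2->13), giving [19, 15, 13].

[19, 15, 13]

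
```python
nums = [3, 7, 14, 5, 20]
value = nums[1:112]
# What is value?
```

nums has length 5. The slice nums[1:112] selects indices [1, 2, 3, 4] (1->7, 2->14, 3->5, 4->20), giving [7, 14, 5, 20].

[7, 14, 5, 20]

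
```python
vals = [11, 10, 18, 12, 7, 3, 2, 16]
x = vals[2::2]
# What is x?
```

vals has length 8. The slice vals[2::2] selects indices [2, 4, 6] (2->18, 4->7, 6->2), giving [18, 7, 2].

[18, 7, 2]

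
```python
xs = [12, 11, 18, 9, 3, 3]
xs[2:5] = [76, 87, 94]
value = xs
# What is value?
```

xs starts as [12, 11, 18, 9, 3, 3] (length 6). The slice xs[2:5] covers indices [2, 3, 4] with values [18, 9, 3]. Replacing that slice with [76, 87, 94] (same length) produces [12, 11, 76, 87, 94, 3].

[12, 11, 76, 87, 94, 3]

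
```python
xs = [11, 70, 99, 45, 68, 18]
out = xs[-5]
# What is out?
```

xs has length 6. Negative index -5 maps to positive index 6 + (-5) = 1. xs[1] = 70.

70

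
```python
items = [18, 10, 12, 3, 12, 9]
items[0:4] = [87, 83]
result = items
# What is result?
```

items starts as [18, 10, 12, 3, 12, 9] (length 6). The slice items[0:4] covers indices [0, 1, 2, 3] with values [18, 10, 12, 3]. Replacing that slice with [87, 83] (different length) produces [87, 83, 12, 9].

[87, 83, 12, 9]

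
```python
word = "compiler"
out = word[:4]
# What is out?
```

word has length 8. The slice word[:4] selects indices [0, 1, 2, 3] (0->'c', 1->'o', 2->'m', 3->'p'), giving 'comp'.

'comp'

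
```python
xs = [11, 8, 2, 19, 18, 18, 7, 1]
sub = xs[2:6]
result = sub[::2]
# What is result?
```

xs has length 8. The slice xs[2:6] selects indices [2, 3, 4, 5] (2->2, 3->19, 4->18, 5->18), giving [2, 19, 18, 18]. So sub = [2, 19, 18, 18]. sub has length 4. The slice sub[::2] selects indices [0, 2] (0->2, 2->18), giving [2, 18].

[2, 18]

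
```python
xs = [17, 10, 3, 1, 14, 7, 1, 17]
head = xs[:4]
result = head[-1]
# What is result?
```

xs has length 8. The slice xs[:4] selects indices [0, 1, 2, 3] (0->17, 1->10, 2->3, 3->1), giving [17, 10, 3, 1]. So head = [17, 10, 3, 1]. Then head[-1] = 1.

1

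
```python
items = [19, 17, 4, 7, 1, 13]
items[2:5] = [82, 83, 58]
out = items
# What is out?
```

items starts as [19, 17, 4, 7, 1, 13] (length 6). The slice items[2:5] covers indices [2, 3, 4] with values [4, 7, 1]. Replacing that slice with [82, 83, 58] (same length) produces [19, 17, 82, 83, 58, 13].

[19, 17, 82, 83, 58, 13]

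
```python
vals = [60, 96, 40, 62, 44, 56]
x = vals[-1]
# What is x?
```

vals has length 6. Negative index -1 maps to positive index 6 + (-1) = 5. vals[5] = 56.

56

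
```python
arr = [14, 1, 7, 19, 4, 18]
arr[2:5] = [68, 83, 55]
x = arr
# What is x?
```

arr starts as [14, 1, 7, 19, 4, 18] (length 6). The slice arr[2:5] covers indices [2, 3, 4] with values [7, 19, 4]. Replacing that slice with [68, 83, 55] (same length) produces [14, 1, 68, 83, 55, 18].

[14, 1, 68, 83, 55, 18]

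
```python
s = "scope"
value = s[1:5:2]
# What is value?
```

s has length 5. The slice s[1:5:2] selects indices [1, 3] (1->'c', 3->'p'), giving 'cp'.

'cp'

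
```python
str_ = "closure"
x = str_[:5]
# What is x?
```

str_ has length 7. The slice str_[:5] selects indices [0, 1, 2, 3, 4] (0->'c', 1->'l', 2->'o', 3->'s', 4->'u'), giving 'closu'.

'closu'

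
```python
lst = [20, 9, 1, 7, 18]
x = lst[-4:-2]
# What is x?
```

lst has length 5. The slice lst[-4:-2] selects indices [1, 2] (1->9, 2->1), giving [9, 1].

[9, 1]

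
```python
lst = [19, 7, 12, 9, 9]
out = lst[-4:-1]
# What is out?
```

lst has length 5. The slice lst[-4:-1] selects indices [1, 2, 3] (1->7, 2->12, 3->9), giving [7, 12, 9].

[7, 12, 9]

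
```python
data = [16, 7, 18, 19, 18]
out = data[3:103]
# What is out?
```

data has length 5. The slice data[3:103] selects indices [3, 4] (3->19, 4->18), giving [19, 18].

[19, 18]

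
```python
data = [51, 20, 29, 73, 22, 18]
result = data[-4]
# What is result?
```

data has length 6. Negative index -4 maps to positive index 6 + (-4) = 2. data[2] = 29.

29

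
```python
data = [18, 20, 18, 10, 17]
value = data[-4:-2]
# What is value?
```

data has length 5. The slice data[-4:-2] selects indices [1, 2] (1->20, 2->18), giving [20, 18].

[20, 18]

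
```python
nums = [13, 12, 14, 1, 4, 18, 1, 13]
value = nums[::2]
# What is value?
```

nums has length 8. The slice nums[::2] selects indices [0, 2, 4, 6] (0->13, 2->14, 4->4, 6->1), giving [13, 14, 4, 1].

[13, 14, 4, 1]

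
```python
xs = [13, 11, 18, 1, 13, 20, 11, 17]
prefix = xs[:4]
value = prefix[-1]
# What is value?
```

xs has length 8. The slice xs[:4] selects indices [0, 1, 2, 3] (0->13, 1->11, 2->18, 3->1), giving [13, 11, 18, 1]. So prefix = [13, 11, 18, 1]. Then prefix[-1] = 1.

1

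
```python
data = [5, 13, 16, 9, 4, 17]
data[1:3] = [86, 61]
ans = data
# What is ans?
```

data starts as [5, 13, 16, 9, 4, 17] (length 6). The slice data[1:3] covers indices [1, 2] with values [13, 16]. Replacing that slice with [86, 61] (same length) produces [5, 86, 61, 9, 4, 17].

[5, 86, 61, 9, 4, 17]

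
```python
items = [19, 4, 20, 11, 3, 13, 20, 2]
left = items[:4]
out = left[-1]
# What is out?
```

items has length 8. The slice items[:4] selects indices [0, 1, 2, 3] (0->19, 1->4, 2->20, 3->11), giving [19, 4, 20, 11]. So left = [19, 4, 20, 11]. Then left[-1] = 11.

11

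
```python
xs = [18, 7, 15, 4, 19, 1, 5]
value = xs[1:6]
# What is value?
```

xs has length 7. The slice xs[1:6] selects indices [1, 2, 3, 4, 5] (1->7, 2->15, 3->4, 4->19, 5->1), giving [7, 15, 4, 19, 1].

[7, 15, 4, 19, 1]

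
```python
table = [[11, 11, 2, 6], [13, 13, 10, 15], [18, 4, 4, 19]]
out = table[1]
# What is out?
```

table has 3 rows. Row 1 is [13, 13, 10, 15].

[13, 13, 10, 15]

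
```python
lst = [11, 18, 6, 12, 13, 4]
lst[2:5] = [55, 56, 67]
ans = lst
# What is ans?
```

lst starts as [11, 18, 6, 12, 13, 4] (length 6). The slice lst[2:5] covers indices [2, 3, 4] with values [6, 12, 13]. Replacing that slice with [55, 56, 67] (same length) produces [11, 18, 55, 56, 67, 4].

[11, 18, 55, 56, 67, 4]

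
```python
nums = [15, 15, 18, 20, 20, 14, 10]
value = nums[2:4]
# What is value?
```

nums has length 7. The slice nums[2:4] selects indices [2, 3] (2->18, 3->20), giving [18, 20].

[18, 20]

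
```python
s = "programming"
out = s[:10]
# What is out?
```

s has length 11. The slice s[:10] selects indices [0, 1, 2, 3, 4, 5, 6, 7, 8, 9] (0->'p', 1->'r', 2->'o', 3->'g', 4->'r', 5->'a', 6->'m', 7->'m', 8->'i', 9->'n'), giving 'programmin'.

'programmin'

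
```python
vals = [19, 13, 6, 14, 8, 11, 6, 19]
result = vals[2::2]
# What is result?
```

vals has length 8. The slice vals[2::2] selects indices [2, 4, 6] (2->6, 4->8, 6->6), giving [6, 8, 6].

[6, 8, 6]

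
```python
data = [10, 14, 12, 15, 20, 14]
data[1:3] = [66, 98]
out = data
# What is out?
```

data starts as [10, 14, 12, 15, 20, 14] (length 6). The slice data[1:3] covers indices [1, 2] with values [14, 12]. Replacing that slice with [66, 98] (same length) produces [10, 66, 98, 15, 20, 14].

[10, 66, 98, 15, 20, 14]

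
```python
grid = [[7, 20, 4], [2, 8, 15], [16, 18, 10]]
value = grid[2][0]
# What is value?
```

grid[2] = [16, 18, 10]. Taking column 0 of that row yields 16.

16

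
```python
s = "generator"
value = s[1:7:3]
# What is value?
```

s has length 9. The slice s[1:7:3] selects indices [1, 4] (1->'e', 4->'r'), giving 'er'.

'er'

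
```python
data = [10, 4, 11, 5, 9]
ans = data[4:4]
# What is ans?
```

data has length 5. The slice data[4:4] resolves to an empty index range, so the result is [].

[]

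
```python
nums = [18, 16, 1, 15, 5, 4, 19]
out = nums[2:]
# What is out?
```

nums has length 7. The slice nums[2:] selects indices [2, 3, 4, 5, 6] (2->1, 3->15, 4->5, 5->4, 6->19), giving [1, 15, 5, 4, 19].

[1, 15, 5, 4, 19]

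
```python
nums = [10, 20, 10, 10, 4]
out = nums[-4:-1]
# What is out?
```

nums has length 5. The slice nums[-4:-1] selects indices [1, 2, 3] (1->20, 2->10, 3->10), giving [20, 10, 10].

[20, 10, 10]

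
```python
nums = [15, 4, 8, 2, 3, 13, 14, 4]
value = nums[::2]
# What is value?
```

nums has length 8. The slice nums[::2] selects indices [0, 2, 4, 6] (0->15, 2->8, 4->3, 6->14), giving [15, 8, 3, 14].

[15, 8, 3, 14]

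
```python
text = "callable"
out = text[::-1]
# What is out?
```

text has length 8. The slice text[::-1] selects indices [7, 6, 5, 4, 3, 2, 1, 0] (7->'e', 6->'l', 5->'b', 4->'a', 3->'l', 2->'l', 1->'a', 0->'c'), giving 'elballac'.

'elballac'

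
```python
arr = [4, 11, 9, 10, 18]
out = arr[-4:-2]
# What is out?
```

arr has length 5. The slice arr[-4:-2] selects indices [1, 2] (1->11, 2->9), giving [11, 9].

[11, 9]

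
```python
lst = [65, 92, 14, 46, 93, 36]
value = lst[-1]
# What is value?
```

lst has length 6. Negative index -1 maps to positive index 6 + (-1) = 5. lst[5] = 36.

36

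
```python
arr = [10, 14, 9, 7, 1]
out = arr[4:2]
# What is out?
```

arr has length 5. The slice arr[4:2] resolves to an empty index range, so the result is [].

[]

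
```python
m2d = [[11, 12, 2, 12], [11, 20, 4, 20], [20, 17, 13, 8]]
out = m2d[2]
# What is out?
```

m2d has 3 rows. Row 2 is [20, 17, 13, 8].

[20, 17, 13, 8]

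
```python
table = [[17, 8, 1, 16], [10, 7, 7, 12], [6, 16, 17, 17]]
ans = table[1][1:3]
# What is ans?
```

table[1] = [10, 7, 7, 12]. table[1] has length 4. The slice table[1][1:3] selects indices [1, 2] (1->7, 2->7), giving [7, 7].

[7, 7]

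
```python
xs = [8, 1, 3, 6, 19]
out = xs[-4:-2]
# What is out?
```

xs has length 5. The slice xs[-4:-2] selects indices [1, 2] (1->1, 2->3), giving [1, 3].

[1, 3]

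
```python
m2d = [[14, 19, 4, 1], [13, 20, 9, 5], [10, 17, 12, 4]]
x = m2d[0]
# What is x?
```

m2d has 3 rows. Row 0 is [14, 19, 4, 1].

[14, 19, 4, 1]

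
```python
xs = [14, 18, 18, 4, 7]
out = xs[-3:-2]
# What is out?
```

xs has length 5. The slice xs[-3:-2] selects indices [2] (2->18), giving [18].

[18]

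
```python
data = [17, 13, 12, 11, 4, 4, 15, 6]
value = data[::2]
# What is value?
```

data has length 8. The slice data[::2] selects indices [0, 2, 4, 6] (0->17, 2->12, 4->4, 6->15), giving [17, 12, 4, 15].

[17, 12, 4, 15]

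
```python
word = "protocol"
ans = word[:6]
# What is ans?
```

word has length 8. The slice word[:6] selects indices [0, 1, 2, 3, 4, 5] (0->'p', 1->'r', 2->'o', 3->'t', 4->'o', 5->'c'), giving 'protoc'.

'protoc'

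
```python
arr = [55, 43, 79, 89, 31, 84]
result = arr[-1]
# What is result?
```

arr has length 6. Negative index -1 maps to positive index 6 + (-1) = 5. arr[5] = 84.

84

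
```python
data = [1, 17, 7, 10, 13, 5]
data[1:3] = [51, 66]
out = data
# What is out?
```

data starts as [1, 17, 7, 10, 13, 5] (length 6). The slice data[1:3] covers indices [1, 2] with values [17, 7]. Replacing that slice with [51, 66] (same length) produces [1, 51, 66, 10, 13, 5].

[1, 51, 66, 10, 13, 5]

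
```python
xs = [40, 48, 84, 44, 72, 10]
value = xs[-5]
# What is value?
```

xs has length 6. Negative index -5 maps to positive index 6 + (-5) = 1. xs[1] = 48.

48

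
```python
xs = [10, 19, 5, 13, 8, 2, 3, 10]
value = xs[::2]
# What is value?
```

xs has length 8. The slice xs[::2] selects indices [0, 2, 4, 6] (0->10, 2->5, 4->8, 6->3), giving [10, 5, 8, 3].

[10, 5, 8, 3]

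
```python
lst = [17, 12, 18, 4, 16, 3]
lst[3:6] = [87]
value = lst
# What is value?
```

lst starts as [17, 12, 18, 4, 16, 3] (length 6). The slice lst[3:6] covers indices [3, 4, 5] with values [4, 16, 3]. Replacing that slice with [87] (different length) produces [17, 12, 18, 87].

[17, 12, 18, 87]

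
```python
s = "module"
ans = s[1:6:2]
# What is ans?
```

s has length 6. The slice s[1:6:2] selects indices [1, 3, 5] (1->'o', 3->'u', 5->'e'), giving 'oue'.

'oue'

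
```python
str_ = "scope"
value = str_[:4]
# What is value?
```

str_ has length 5. The slice str_[:4] selects indices [0, 1, 2, 3] (0->'s', 1->'c', 2->'o', 3->'p'), giving 'scop'.

'scop'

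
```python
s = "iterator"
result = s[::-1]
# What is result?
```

s has length 8. The slice s[::-1] selects indices [7, 6, 5, 4, 3, 2, 1, 0] (7->'r', 6->'o', 5->'t', 4->'a', 3->'r', 2->'e', 1->'t', 0->'i'), giving 'rotareti'.

'rotareti'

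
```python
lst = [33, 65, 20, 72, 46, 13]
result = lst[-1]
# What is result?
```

lst has length 6. Negative index -1 maps to positive index 6 + (-1) = 5. lst[5] = 13.

13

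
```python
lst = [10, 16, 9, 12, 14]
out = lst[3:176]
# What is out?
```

lst has length 5. The slice lst[3:176] selects indices [3, 4] (3->12, 4->14), giving [12, 14].

[12, 14]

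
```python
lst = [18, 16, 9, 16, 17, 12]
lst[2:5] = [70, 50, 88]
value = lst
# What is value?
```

lst starts as [18, 16, 9, 16, 17, 12] (length 6). The slice lst[2:5] covers indices [2, 3, 4] with values [9, 16, 17]. Replacing that slice with [70, 50, 88] (same length) produces [18, 16, 70, 50, 88, 12].

[18, 16, 70, 50, 88, 12]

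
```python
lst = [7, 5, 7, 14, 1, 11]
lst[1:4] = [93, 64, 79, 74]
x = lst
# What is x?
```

lst starts as [7, 5, 7, 14, 1, 11] (length 6). The slice lst[1:4] covers indices [1, 2, 3] with values [5, 7, 14]. Replacing that slice with [93, 64, 79, 74] (different length) produces [7, 93, 64, 79, 74, 1, 11].

[7, 93, 64, 79, 74, 1, 11]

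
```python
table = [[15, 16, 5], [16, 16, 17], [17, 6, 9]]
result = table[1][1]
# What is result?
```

table[1] = [16, 16, 17]. Taking column 1 of that row yields 16.

16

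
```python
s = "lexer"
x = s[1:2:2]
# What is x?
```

s has length 5. The slice s[1:2:2] selects indices [1] (1->'e'), giving 'e'.

'e'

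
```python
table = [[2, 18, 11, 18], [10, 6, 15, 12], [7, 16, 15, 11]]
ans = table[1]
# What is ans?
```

table has 3 rows. Row 1 is [10, 6, 15, 12].

[10, 6, 15, 12]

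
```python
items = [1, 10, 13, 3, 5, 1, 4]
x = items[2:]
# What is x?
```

items has length 7. The slice items[2:] selects indices [2, 3, 4, 5, 6] (2->13, 3->3, 4->5, 5->1, 6->4), giving [13, 3, 5, 1, 4].

[13, 3, 5, 1, 4]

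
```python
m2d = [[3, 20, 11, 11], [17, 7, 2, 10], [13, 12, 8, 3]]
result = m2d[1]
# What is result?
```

m2d has 3 rows. Row 1 is [17, 7, 2, 10].

[17, 7, 2, 10]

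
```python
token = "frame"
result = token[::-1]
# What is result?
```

token has length 5. The slice token[::-1] selects indices [4, 3, 2, 1, 0] (4->'e', 3->'m', 2->'a', 1->'r', 0->'f'), giving 'emarf'.

'emarf'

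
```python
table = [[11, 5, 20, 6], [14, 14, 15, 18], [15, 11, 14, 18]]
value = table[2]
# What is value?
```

table has 3 rows. Row 2 is [15, 11, 14, 18].

[15, 11, 14, 18]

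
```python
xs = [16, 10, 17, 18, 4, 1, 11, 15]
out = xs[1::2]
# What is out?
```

xs has length 8. The slice xs[1::2] selects indices [1, 3, 5, 7] (1->10, 3->18, 5->1, 7->15), giving [10, 18, 1, 15].

[10, 18, 1, 15]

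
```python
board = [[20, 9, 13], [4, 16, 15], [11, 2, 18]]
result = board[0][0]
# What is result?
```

board[0] = [20, 9, 13]. Taking column 0 of that row yields 20.

20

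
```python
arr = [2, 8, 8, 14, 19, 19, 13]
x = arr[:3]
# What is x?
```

arr has length 7. The slice arr[:3] selects indices [0, 1, 2] (0->2, 1->8, 2->8), giving [2, 8, 8].

[2, 8, 8]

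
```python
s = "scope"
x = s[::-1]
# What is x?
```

s has length 5. The slice s[::-1] selects indices [4, 3, 2, 1, 0] (4->'e', 3->'p', 2->'o', 1->'c', 0->'s'), giving 'epocs'.

'epocs'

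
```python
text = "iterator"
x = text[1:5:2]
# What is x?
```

text has length 8. The slice text[1:5:2] selects indices [1, 3] (1->'t', 3->'r'), giving 'tr'.

'tr'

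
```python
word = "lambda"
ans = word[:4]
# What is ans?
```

word has length 6. The slice word[:4] selects indices [0, 1, 2, 3] (0->'l', 1->'a', 2->'m', 3->'b'), giving 'lamb'.

'lamb'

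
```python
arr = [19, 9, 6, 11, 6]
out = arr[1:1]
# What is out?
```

arr has length 5. The slice arr[1:1] resolves to an empty index range, so the result is [].

[]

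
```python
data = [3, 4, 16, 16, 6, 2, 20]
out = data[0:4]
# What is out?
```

data has length 7. The slice data[0:4] selects indices [0, 1, 2, 3] (0->3, 1->4, 2->16, 3->16), giving [3, 4, 16, 16].

[3, 4, 16, 16]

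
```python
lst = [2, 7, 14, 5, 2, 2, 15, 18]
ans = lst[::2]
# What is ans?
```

lst has length 8. The slice lst[::2] selects indices [0, 2, 4, 6] (0->2, 2->14, 4->2, 6->15), giving [2, 14, 2, 15].

[2, 14, 2, 15]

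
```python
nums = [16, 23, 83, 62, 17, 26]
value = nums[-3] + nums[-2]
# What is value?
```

nums has length 6. Negative index -3 maps to positive index 6 + (-3) = 3. nums[3] = 62.
nums has length 6. Negative index -2 maps to positive index 6 + (-2) = 4. nums[4] = 17.
Sum: 62 + 17 = 79.

79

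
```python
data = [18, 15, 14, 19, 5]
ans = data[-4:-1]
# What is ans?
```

data has length 5. The slice data[-4:-1] selects indices [1, 2, 3] (1->15, 2->14, 3->19), giving [15, 14, 19].

[15, 14, 19]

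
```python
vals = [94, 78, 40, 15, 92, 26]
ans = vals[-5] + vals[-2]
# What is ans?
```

vals has length 6. Negative index -5 maps to positive index 6 + (-5) = 1. vals[1] = 78.
vals has length 6. Negative index -2 maps to positive index 6 + (-2) = 4. vals[4] = 92.
Sum: 78 + 92 = 170.

170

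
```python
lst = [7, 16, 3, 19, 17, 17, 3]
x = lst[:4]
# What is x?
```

lst has length 7. The slice lst[:4] selects indices [0, 1, 2, 3] (0->7, 1->16, 2->3, 3->19), giving [7, 16, 3, 19].

[7, 16, 3, 19]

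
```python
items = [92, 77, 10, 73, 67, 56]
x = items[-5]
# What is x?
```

items has length 6. Negative index -5 maps to positive index 6 + (-5) = 1. items[1] = 77.

77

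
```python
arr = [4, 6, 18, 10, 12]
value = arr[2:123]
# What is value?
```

arr has length 5. The slice arr[2:123] selects indices [2, 3, 4] (2->18, 3->10, 4->12), giving [18, 10, 12].

[18, 10, 12]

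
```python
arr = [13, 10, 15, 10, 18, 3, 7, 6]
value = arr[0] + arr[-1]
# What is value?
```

arr has length 8. arr[0] = 13.
arr has length 8. Negative index -1 maps to positive index 8 + (-1) = 7. arr[7] = 6.
Sum: 13 + 6 = 19.

19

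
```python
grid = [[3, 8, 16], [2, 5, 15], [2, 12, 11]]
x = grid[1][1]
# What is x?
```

grid[1] = [2, 5, 15]. Taking column 1 of that row yields 5.

5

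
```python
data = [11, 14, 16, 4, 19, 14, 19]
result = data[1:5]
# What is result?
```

data has length 7. The slice data[1:5] selects indices [1, 2, 3, 4] (1->14, 2->16, 3->4, 4->19), giving [14, 16, 4, 19].

[14, 16, 4, 19]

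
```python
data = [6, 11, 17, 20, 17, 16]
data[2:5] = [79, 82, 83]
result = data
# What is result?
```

data starts as [6, 11, 17, 20, 17, 16] (length 6). The slice data[2:5] covers indices [2, 3, 4] with values [17, 20, 17]. Replacing that slice with [79, 82, 83] (same length) produces [6, 11, 79, 82, 83, 16].

[6, 11, 79, 82, 83, 16]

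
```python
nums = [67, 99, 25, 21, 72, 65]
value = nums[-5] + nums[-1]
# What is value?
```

nums has length 6. Negative index -5 maps to positive index 6 + (-5) = 1. nums[1] = 99.
nums has length 6. Negative index -1 maps to positive index 6 + (-1) = 5. nums[5] = 65.
Sum: 99 + 65 = 164.

164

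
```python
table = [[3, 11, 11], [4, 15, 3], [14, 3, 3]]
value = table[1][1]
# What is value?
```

table[1] = [4, 15, 3]. Taking column 1 of that row yields 15.

15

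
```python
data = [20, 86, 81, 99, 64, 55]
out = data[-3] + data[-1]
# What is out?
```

data has length 6. Negative index -3 maps to positive index 6 + (-3) = 3. data[3] = 99.
data has length 6. Negative index -1 maps to positive index 6 + (-1) = 5. data[5] = 55.
Sum: 99 + 55 = 154.

154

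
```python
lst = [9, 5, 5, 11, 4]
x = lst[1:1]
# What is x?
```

lst has length 5. The slice lst[1:1] resolves to an empty index range, so the result is [].

[]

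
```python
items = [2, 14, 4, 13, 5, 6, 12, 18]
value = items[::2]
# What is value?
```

items has length 8. The slice items[::2] selects indices [0, 2, 4, 6] (0->2, 2->4, 4->5, 6->12), giving [2, 4, 5, 12].

[2, 4, 5, 12]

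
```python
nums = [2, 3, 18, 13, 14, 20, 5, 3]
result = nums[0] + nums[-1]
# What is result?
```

nums has length 8. nums[0] = 2.
nums has length 8. Negative index -1 maps to positive index 8 + (-1) = 7. nums[7] = 3.
Sum: 2 + 3 = 5.

5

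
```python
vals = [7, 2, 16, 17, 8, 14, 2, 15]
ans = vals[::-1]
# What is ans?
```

vals has length 8. The slice vals[::-1] selects indices [7, 6, 5, 4, 3, 2, 1, 0] (7->15, 6->2, 5->14, 4->8, 3->17, 2->16, 1->2, 0->7), giving [15, 2, 14, 8, 17, 16, 2, 7].

[15, 2, 14, 8, 17, 16, 2, 7]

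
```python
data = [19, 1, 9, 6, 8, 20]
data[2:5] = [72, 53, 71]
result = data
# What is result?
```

data starts as [19, 1, 9, 6, 8, 20] (length 6). The slice data[2:5] covers indices [2, 3, 4] with values [9, 6, 8]. Replacing that slice with [72, 53, 71] (same length) produces [19, 1, 72, 53, 71, 20].

[19, 1, 72, 53, 71, 20]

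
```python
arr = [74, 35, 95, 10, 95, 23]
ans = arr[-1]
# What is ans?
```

arr has length 6. Negative index -1 maps to positive index 6 + (-1) = 5. arr[5] = 23.

23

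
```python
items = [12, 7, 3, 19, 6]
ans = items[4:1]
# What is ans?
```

items has length 5. The slice items[4:1] resolves to an empty index range, so the result is [].

[]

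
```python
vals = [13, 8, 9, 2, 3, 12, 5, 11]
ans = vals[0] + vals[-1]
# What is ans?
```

vals has length 8. vals[0] = 13.
vals has length 8. Negative index -1 maps to positive index 8 + (-1) = 7. vals[7] = 11.
Sum: 13 + 11 = 24.

24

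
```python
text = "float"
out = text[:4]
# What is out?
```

text has length 5. The slice text[:4] selects indices [0, 1, 2, 3] (0->'f', 1->'l', 2->'o', 3->'a'), giving 'floa'.

'floa'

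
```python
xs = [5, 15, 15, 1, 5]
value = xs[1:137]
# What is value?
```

xs has length 5. The slice xs[1:137] selects indices [1, 2, 3, 4] (1->15, 2->15, 3->1, 4->5), giving [15, 15, 1, 5].

[15, 15, 1, 5]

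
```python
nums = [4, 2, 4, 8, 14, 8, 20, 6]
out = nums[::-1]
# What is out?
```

nums has length 8. The slice nums[::-1] selects indices [7, 6, 5, 4, 3, 2, 1, 0] (7->6, 6->20, 5->8, 4->14, 3->8, 2->4, 1->2, 0->4), giving [6, 20, 8, 14, 8, 4, 2, 4].

[6, 20, 8, 14, 8, 4, 2, 4]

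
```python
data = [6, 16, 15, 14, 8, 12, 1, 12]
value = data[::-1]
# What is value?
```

data has length 8. The slice data[::-1] selects indices [7, 6, 5, 4, 3, 2, 1, 0] (7->12, 6->1, 5->12, 4->8, 3->14, 2->15, 1->16, 0->6), giving [12, 1, 12, 8, 14, 15, 16, 6].

[12, 1, 12, 8, 14, 15, 16, 6]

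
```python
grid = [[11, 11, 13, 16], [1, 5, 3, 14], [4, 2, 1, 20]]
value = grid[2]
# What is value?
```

grid has 3 rows. Row 2 is [4, 2, 1, 20].

[4, 2, 1, 20]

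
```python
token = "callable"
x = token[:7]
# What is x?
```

token has length 8. The slice token[:7] selects indices [0, 1, 2, 3, 4, 5, 6] (0->'c', 1->'a', 2->'l', 3->'l', 4->'a', 5->'b', 6->'l'), giving 'callabl'.

'callabl'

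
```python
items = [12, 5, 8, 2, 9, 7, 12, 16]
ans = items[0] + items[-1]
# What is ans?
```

items has length 8. items[0] = 12.
items has length 8. Negative index -1 maps to positive index 8 + (-1) = 7. items[7] = 16.
Sum: 12 + 16 = 28.

28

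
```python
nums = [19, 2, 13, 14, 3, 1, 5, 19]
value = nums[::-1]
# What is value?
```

nums has length 8. The slice nums[::-1] selects indices [7, 6, 5, 4, 3, 2, 1, 0] (7->19, 6->5, 5->1, 4->3, 3->14, 2->13, 1->2, 0->19), giving [19, 5, 1, 3, 14, 13, 2, 19].

[19, 5, 1, 3, 14, 13, 2, 19]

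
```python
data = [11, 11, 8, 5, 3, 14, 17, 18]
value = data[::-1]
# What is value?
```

data has length 8. The slice data[::-1] selects indices [7, 6, 5, 4, 3, 2, 1, 0] (7->18, 6->17, 5->14, 4->3, 3->5, 2->8, 1->11, 0->11), giving [18, 17, 14, 3, 5, 8, 11, 11].

[18, 17, 14, 3, 5, 8, 11, 11]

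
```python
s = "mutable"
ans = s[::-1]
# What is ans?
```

s has length 7. The slice s[::-1] selects indices [6, 5, 4, 3, 2, 1, 0] (6->'e', 5->'l', 4->'b', 3->'a', 2->'t', 1->'u', 0->'m'), giving 'elbatum'.

'elbatum'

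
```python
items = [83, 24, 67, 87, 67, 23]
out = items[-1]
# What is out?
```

items has length 6. Negative index -1 maps to positive index 6 + (-1) = 5. items[5] = 23.

23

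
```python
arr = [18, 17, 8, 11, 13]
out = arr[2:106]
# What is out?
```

arr has length 5. The slice arr[2:106] selects indices [2, 3, 4] (2->8, 3->11, 4->13), giving [8, 11, 13].

[8, 11, 13]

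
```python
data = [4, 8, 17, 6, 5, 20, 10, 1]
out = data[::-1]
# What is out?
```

data has length 8. The slice data[::-1] selects indices [7, 6, 5, 4, 3, 2, 1, 0] (7->1, 6->10, 5->20, 4->5, 3->6, 2->17, 1->8, 0->4), giving [1, 10, 20, 5, 6, 17, 8, 4].

[1, 10, 20, 5, 6, 17, 8, 4]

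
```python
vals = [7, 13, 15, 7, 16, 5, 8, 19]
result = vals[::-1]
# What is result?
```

vals has length 8. The slice vals[::-1] selects indices [7, 6, 5, 4, 3, 2, 1, 0] (7->19, 6->8, 5->5, 4->16, 3->7, 2->15, 1->13, 0->7), giving [19, 8, 5, 16, 7, 15, 13, 7].

[19, 8, 5, 16, 7, 15, 13, 7]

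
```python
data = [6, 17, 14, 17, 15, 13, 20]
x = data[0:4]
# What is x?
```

data has length 7. The slice data[0:4] selects indices [0, 1, 2, 3] (0->6, 1->17, 2->14, 3->17), giving [6, 17, 14, 17].

[6, 17, 14, 17]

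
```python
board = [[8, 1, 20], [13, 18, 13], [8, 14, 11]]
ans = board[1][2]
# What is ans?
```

board[1] = [13, 18, 13]. Taking column 2 of that row yields 13.

13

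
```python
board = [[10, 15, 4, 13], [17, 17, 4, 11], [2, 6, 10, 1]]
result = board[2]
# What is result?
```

board has 3 rows. Row 2 is [2, 6, 10, 1].

[2, 6, 10, 1]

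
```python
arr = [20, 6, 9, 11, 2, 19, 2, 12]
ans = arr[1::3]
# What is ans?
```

arr has length 8. The slice arr[1::3] selects indices [1, 4, 7] (1->6, 4->2, 7->12), giving [6, 2, 12].

[6, 2, 12]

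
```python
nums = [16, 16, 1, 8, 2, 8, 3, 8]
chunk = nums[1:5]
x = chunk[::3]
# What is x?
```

nums has length 8. The slice nums[1:5] selects indices [1, 2, 3, 4] (1->16, 2->1, 3->8, 4->2), giving [16, 1, 8, 2]. So chunk = [16, 1, 8, 2]. chunk has length 4. The slice chunk[::3] selects indices [0, 3] (0->16, 3->2), giving [16, 2].

[16, 2]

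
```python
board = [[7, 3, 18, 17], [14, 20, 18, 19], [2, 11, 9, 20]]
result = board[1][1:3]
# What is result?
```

board[1] = [14, 20, 18, 19]. board[1] has length 4. The slice board[1][1:3] selects indices [1, 2] (1->20, 2->18), giving [20, 18].

[20, 18]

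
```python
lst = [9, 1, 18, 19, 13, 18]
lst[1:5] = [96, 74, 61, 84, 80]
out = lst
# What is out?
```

lst starts as [9, 1, 18, 19, 13, 18] (length 6). The slice lst[1:5] covers indices [1, 2, 3, 4] with values [1, 18, 19, 13]. Replacing that slice with [96, 74, 61, 84, 80] (different length) produces [9, 96, 74, 61, 84, 80, 18].

[9, 96, 74, 61, 84, 80, 18]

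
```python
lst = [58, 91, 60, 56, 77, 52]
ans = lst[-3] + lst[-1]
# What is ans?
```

lst has length 6. Negative index -3 maps to positive index 6 + (-3) = 3. lst[3] = 56.
lst has length 6. Negative index -1 maps to positive index 6 + (-1) = 5. lst[5] = 52.
Sum: 56 + 52 = 108.

108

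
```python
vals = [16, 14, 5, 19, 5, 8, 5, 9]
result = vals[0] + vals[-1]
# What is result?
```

vals has length 8. vals[0] = 16.
vals has length 8. Negative index -1 maps to positive index 8 + (-1) = 7. vals[7] = 9.
Sum: 16 + 9 = 25.

25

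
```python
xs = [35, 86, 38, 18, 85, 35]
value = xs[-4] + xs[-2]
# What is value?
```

xs has length 6. Negative index -4 maps to positive index 6 + (-4) = 2. xs[2] = 38.
xs has length 6. Negative index -2 maps to positive index 6 + (-2) = 4. xs[4] = 85.
Sum: 38 + 85 = 123.

123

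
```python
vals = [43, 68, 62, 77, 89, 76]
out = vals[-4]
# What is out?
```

vals has length 6. Negative index -4 maps to positive index 6 + (-4) = 2. vals[2] = 62.

62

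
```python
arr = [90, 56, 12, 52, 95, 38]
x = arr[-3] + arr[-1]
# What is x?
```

arr has length 6. Negative index -3 maps to positive index 6 + (-3) = 3. arr[3] = 52.
arr has length 6. Negative index -1 maps to positive index 6 + (-1) = 5. arr[5] = 38.
Sum: 52 + 38 = 90.

90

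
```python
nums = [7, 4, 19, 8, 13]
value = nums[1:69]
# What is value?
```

nums has length 5. The slice nums[1:69] selects indices [1, 2, 3, 4] (1->4, 2->19, 3->8, 4->13), giving [4, 19, 8, 13].

[4, 19, 8, 13]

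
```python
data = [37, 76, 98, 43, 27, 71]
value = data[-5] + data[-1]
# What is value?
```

data has length 6. Negative index -5 maps to positive index 6 + (-5) = 1. data[1] = 76.
data has length 6. Negative index -1 maps to positive index 6 + (-1) = 5. data[5] = 71.
Sum: 76 + 71 = 147.

147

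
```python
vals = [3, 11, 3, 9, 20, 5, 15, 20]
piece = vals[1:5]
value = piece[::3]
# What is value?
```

vals has length 8. The slice vals[1:5] selects indices [1, 2, 3, 4] (1->11, 2->3, 3->9, 4->20), giving [11, 3, 9, 20]. So piece = [11, 3, 9, 20]. piece has length 4. The slice piece[::3] selects indices [0, 3] (0->11, 3->20), giving [11, 20].

[11, 20]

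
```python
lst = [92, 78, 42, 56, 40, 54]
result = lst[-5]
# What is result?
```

lst has length 6. Negative index -5 maps to positive index 6 + (-5) = 1. lst[1] = 78.

78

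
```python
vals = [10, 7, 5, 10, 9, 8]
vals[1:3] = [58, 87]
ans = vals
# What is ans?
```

vals starts as [10, 7, 5, 10, 9, 8] (length 6). The slice vals[1:3] covers indices [1, 2] with values [7, 5]. Replacing that slice with [58, 87] (same length) produces [10, 58, 87, 10, 9, 8].

[10, 58, 87, 10, 9, 8]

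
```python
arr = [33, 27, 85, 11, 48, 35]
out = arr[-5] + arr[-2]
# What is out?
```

arr has length 6. Negative index -5 maps to positive index 6 + (-5) = 1. arr[1] = 27.
arr has length 6. Negative index -2 maps to positive index 6 + (-2) = 4. arr[4] = 48.
Sum: 27 + 48 = 75.

75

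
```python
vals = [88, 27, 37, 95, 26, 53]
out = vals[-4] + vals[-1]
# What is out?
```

vals has length 6. Negative index -4 maps to positive index 6 + (-4) = 2. vals[2] = 37.
vals has length 6. Negative index -1 maps to positive index 6 + (-1) = 5. vals[5] = 53.
Sum: 37 + 53 = 90.

90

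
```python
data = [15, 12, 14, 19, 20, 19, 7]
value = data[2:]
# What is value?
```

data has length 7. The slice data[2:] selects indices [2, 3, 4, 5, 6] (2->14, 3->19, 4->20, 5->19, 6->7), giving [14, 19, 20, 19, 7].

[14, 19, 20, 19, 7]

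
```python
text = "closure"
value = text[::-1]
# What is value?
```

text has length 7. The slice text[::-1] selects indices [6, 5, 4, 3, 2, 1, 0] (6->'e', 5->'r', 4->'u', 3->'s', 2->'o', 1->'l', 0->'c'), giving 'erusolc'.

'erusolc'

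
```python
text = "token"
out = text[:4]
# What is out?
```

text has length 5. The slice text[:4] selects indices [0, 1, 2, 3] (0->'t', 1->'o', 2->'k', 3->'e'), giving 'toke'.

'toke'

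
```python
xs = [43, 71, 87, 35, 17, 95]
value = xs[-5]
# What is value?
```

xs has length 6. Negative index -5 maps to positive index 6 + (-5) = 1. xs[1] = 71.

71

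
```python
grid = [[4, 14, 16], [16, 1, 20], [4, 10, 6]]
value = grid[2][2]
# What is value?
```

grid[2] = [4, 10, 6]. Taking column 2 of that row yields 6.

6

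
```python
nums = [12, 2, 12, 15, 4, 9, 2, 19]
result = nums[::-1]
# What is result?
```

nums has length 8. The slice nums[::-1] selects indices [7, 6, 5, 4, 3, 2, 1, 0] (7->19, 6->2, 5->9, 4->4, 3->15, 2->12, 1->2, 0->12), giving [19, 2, 9, 4, 15, 12, 2, 12].

[19, 2, 9, 4, 15, 12, 2, 12]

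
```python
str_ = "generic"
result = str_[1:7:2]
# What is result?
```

str_ has length 7. The slice str_[1:7:2] selects indices [1, 3, 5] (1->'e', 3->'e', 5->'i'), giving 'eei'.

'eei'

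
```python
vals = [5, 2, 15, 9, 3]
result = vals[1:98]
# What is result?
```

vals has length 5. The slice vals[1:98] selects indices [1, 2, 3, 4] (1->2, 2->15, 3->9, 4->3), giving [2, 15, 9, 3].

[2, 15, 9, 3]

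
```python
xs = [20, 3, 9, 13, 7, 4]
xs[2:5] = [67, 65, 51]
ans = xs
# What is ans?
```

xs starts as [20, 3, 9, 13, 7, 4] (length 6). The slice xs[2:5] covers indices [2, 3, 4] with values [9, 13, 7]. Replacing that slice with [67, 65, 51] (same length) produces [20, 3, 67, 65, 51, 4].

[20, 3, 67, 65, 51, 4]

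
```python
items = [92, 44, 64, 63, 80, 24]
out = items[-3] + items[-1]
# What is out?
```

items has length 6. Negative index -3 maps to positive index 6 + (-3) = 3. items[3] = 63.
items has length 6. Negative index -1 maps to positive index 6 + (-1) = 5. items[5] = 24.
Sum: 63 + 24 = 87.

87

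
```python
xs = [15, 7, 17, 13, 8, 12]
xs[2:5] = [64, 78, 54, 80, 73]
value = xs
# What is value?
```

xs starts as [15, 7, 17, 13, 8, 12] (length 6). The slice xs[2:5] covers indices [2, 3, 4] with values [17, 13, 8]. Replacing that slice with [64, 78, 54, 80, 73] (different length) produces [15, 7, 64, 78, 54, 80, 73, 12].

[15, 7, 64, 78, 54, 80, 73, 12]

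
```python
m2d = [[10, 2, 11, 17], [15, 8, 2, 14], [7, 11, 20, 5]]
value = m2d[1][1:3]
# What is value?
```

m2d[1] = [15, 8, 2, 14]. m2d[1] has length 4. The slice m2d[1][1:3] selects indices [1, 2] (1->8, 2->2), giving [8, 2].

[8, 2]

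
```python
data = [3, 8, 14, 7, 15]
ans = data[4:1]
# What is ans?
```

data has length 5. The slice data[4:1] resolves to an empty index range, so the result is [].

[]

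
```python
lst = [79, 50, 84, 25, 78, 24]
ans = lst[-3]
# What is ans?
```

lst has length 6. Negative index -3 maps to positive index 6 + (-3) = 3. lst[3] = 25.

25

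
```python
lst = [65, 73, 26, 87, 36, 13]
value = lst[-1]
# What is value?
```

lst has length 6. Negative index -1 maps to positive index 6 + (-1) = 5. lst[5] = 13.

13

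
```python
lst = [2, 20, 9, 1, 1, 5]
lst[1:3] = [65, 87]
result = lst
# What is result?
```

lst starts as [2, 20, 9, 1, 1, 5] (length 6). The slice lst[1:3] covers indices [1, 2] with values [20, 9]. Replacing that slice with [65, 87] (same length) produces [2, 65, 87, 1, 1, 5].

[2, 65, 87, 1, 1, 5]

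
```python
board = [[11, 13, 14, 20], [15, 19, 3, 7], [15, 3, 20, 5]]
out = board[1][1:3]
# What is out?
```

board[1] = [15, 19, 3, 7]. board[1] has length 4. The slice board[1][1:3] selects indices [1, 2] (1->19, 2->3), giving [19, 3].

[19, 3]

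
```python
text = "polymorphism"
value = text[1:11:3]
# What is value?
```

text has length 12. The slice text[1:11:3] selects indices [1, 4, 7, 10] (1->'o', 4->'m', 7->'p', 10->'s'), giving 'omps'.

'omps'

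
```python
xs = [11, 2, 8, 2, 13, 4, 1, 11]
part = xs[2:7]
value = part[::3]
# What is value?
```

xs has length 8. The slice xs[2:7] selects indices [2, 3, 4, 5, 6] (2->8, 3->2, 4->13, 5->4, 6->1), giving [8, 2, 13, 4, 1]. So part = [8, 2, 13, 4, 1]. part has length 5. The slice part[::3] selects indices [0, 3] (0->8, 3->4), giving [8, 4].

[8, 4]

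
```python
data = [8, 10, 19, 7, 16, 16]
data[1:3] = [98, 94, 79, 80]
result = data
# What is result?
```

data starts as [8, 10, 19, 7, 16, 16] (length 6). The slice data[1:3] covers indices [1, 2] with values [10, 19]. Replacing that slice with [98, 94, 79, 80] (different length) produces [8, 98, 94, 79, 80, 7, 16, 16].

[8, 98, 94, 79, 80, 7, 16, 16]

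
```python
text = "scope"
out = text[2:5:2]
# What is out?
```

text has length 5. The slice text[2:5:2] selects indices [2, 4] (2->'o', 4->'e'), giving 'oe'.

'oe'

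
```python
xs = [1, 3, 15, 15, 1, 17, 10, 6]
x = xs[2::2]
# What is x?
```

xs has length 8. The slice xs[2::2] selects indices [2, 4, 6] (2->15, 4->1, 6->10), giving [15, 1, 10].

[15, 1, 10]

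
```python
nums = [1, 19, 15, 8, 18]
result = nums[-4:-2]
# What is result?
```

nums has length 5. The slice nums[-4:-2] selects indices [1, 2] (1->19, 2->15), giving [19, 15].

[19, 15]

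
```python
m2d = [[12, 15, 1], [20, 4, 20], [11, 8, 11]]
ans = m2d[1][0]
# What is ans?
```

m2d[1] = [20, 4, 20]. Taking column 0 of that row yields 20.

20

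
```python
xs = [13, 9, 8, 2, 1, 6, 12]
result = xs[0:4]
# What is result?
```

xs has length 7. The slice xs[0:4] selects indices [0, 1, 2, 3] (0->13, 1->9, 2->8, 3->2), giving [13, 9, 8, 2].

[13, 9, 8, 2]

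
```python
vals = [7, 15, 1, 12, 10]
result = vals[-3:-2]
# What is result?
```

vals has length 5. The slice vals[-3:-2] selects indices [2] (2->1), giving [1].

[1]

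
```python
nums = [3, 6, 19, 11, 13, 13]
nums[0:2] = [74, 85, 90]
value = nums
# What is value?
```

nums starts as [3, 6, 19, 11, 13, 13] (length 6). The slice nums[0:2] covers indices [0, 1] with values [3, 6]. Replacing that slice with [74, 85, 90] (different length) produces [74, 85, 90, 19, 11, 13, 13].

[74, 85, 90, 19, 11, 13, 13]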